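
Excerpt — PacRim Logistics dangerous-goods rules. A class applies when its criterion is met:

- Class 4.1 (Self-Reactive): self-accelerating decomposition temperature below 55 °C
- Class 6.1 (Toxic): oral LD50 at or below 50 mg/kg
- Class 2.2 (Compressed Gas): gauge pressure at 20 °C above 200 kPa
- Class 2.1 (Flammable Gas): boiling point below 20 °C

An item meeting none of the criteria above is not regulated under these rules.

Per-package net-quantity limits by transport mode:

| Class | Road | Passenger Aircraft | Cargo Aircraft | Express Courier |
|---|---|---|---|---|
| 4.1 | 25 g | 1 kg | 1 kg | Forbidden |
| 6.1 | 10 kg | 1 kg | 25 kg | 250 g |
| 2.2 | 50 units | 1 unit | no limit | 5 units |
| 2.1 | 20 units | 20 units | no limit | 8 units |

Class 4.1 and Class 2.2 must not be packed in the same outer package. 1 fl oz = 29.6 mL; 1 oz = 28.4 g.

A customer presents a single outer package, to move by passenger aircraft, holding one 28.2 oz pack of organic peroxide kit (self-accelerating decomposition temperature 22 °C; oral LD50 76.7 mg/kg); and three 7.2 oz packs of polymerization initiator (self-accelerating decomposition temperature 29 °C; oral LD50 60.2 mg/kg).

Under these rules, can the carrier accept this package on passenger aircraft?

The organic peroxide kit has self-accelerating decomposition temperature 22 °C, which is < 55 °C, so it is Class 4.1 (Self-Reactive).
The polymerization initiator has self-accelerating decomposition temperature 29 °C, which is < 55 °C, so it is Class 4.1 (Self-Reactive).
Total Class 4.1: (one 28.2 oz pack = 800.88 g) + (three 7.2 oz packs = 613.44 g) = 1414.32 g.
1414.32 g exceeds the passenger aircraft limit of 1 kg for Class 4.1.

No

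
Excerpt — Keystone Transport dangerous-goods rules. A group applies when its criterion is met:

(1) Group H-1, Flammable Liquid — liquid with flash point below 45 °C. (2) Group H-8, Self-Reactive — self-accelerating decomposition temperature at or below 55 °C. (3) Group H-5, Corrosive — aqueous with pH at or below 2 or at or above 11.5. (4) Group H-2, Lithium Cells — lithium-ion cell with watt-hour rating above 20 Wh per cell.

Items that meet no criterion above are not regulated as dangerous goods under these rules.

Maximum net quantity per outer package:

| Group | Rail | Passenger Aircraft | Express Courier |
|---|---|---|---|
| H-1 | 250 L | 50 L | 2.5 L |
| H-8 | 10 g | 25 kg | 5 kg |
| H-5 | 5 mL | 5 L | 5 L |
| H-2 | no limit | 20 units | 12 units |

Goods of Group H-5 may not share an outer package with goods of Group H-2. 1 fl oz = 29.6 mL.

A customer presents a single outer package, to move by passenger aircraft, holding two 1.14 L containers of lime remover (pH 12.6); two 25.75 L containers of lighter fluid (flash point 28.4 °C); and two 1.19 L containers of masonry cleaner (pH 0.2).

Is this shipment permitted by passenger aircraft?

No

Lime remover: pH 12.6 ≥ 11.5 → Group H-5 (Corrosive).
The lighter fluid has flash point 28.4 °C, which is < 45 °C, so it is Group H-1 (Flammable Liquid).
The masonry cleaner has pH 0.2, which is ≤ 2, so it is Group H-5 (Corrosive).
Group H-5 net quantity: (two 1.14 L containers = 2.28 L) + (two 1.19 L containers = 2.38 L) = 4.66 L.
4.66 L is within the passenger aircraft limit of 5 L for Group H-5.
Group H-1 quantity: two 25.75 L containers = 51.5 L.
51.5 L > 50 L (passenger aircraft limit, Group H-1) — over the limit.
The segregation rule (Group H-5 with Group H-2) does not apply to Group H-5 with Group H-1.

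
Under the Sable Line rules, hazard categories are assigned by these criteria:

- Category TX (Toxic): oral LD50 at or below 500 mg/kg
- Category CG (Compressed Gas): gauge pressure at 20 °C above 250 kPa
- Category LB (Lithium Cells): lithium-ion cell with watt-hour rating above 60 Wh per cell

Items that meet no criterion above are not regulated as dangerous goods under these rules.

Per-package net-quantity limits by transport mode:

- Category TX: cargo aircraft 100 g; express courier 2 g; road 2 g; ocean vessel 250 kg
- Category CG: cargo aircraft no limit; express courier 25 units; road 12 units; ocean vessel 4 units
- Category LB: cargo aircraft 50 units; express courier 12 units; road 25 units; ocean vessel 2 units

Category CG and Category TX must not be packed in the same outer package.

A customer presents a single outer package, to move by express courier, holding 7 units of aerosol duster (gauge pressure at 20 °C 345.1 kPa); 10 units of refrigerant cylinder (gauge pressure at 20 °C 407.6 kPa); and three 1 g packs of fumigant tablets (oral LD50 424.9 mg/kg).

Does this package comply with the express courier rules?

No

Aerosol duster: gauge pressure at 20 °C 345.1 kPa > 250 kPa → Category CG (Compressed Gas).
Refrigerant cylinder: gauge pressure at 20 °C 407.6 kPa > 250 kPa → Category CG (Compressed Gas).
Oral LD50 424.9 mg/kg meets the Category TX criterion (Toxic), so the fumigant tablets are Category TX.
Category CG net quantity: 7 units + 10 units = 17 units.
17 units ≤ 25 units (express courier limit, Category CG) — within limit.
Category TX quantity: three 1 g packs = 3 g.
3 g > 2 g (express courier limit, Category TX) — over the limit.
Category CG and Category TX may not share an outer package.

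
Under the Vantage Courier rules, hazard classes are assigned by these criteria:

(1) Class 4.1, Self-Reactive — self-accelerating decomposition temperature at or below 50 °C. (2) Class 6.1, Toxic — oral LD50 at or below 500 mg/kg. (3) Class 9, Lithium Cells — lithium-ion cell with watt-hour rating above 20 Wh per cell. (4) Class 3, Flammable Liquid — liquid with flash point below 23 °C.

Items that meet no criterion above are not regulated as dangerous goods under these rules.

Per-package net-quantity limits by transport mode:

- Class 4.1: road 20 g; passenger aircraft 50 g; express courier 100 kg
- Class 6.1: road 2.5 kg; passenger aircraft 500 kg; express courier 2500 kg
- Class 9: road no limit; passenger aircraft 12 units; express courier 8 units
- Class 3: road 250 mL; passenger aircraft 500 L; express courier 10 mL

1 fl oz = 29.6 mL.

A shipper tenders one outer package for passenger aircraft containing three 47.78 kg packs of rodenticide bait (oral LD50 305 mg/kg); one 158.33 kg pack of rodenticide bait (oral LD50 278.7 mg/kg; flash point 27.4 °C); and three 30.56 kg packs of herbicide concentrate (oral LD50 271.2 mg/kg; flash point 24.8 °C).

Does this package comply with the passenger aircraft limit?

Oral LD50 305 mg/kg meets the Class 6.1 criterion (Toxic), so the rodenticide bait is Class 6.1.
Oral LD50 278.7 mg/kg meets the Class 6.1 criterion (Toxic), so the rodenticide bait is Class 6.1.
The herbicide concentrate has oral LD50 271.2 mg/kg, which is ≤ 500 mg/kg, so it is Class 6.1 (Toxic).
Total Class 6.1: (three 47.78 kg packs = 143.34 kg) + 158.33 kg + (three 30.56 kg packs = 91.68 kg) = 393.35 kg.
393.35 kg ≤ 500 kg (passenger aircraft limit, Class 6.1) — within limit.

Yes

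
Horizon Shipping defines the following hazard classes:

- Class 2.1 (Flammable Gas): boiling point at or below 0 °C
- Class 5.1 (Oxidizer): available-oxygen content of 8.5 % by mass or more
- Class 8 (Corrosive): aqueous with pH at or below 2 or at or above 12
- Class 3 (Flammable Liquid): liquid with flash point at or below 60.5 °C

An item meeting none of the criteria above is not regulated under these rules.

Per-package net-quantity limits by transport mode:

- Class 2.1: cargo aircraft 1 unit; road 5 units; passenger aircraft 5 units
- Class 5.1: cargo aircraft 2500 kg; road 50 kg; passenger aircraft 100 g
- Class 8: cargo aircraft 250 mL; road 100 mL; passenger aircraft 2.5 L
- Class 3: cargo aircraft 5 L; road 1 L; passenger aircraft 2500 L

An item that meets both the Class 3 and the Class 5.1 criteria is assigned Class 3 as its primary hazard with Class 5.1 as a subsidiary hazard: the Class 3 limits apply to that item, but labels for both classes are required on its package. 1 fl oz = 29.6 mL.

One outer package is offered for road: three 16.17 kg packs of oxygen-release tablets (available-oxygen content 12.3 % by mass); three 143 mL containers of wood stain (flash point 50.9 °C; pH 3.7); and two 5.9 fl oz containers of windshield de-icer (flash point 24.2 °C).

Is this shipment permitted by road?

Yes

Oxygen-release tablets: available-oxygen content 12.3 % by mass ≥ 8.5 % by mass → Class 5.1 (Oxidizer).
The wood stain has flash point 50.9 °C, which is ≤ 60.5 °C, so it is Class 3 (Flammable Liquid).
With flash point 24.2 °C (≤ 60.5 °C), the windshield de-icer falls in Class 3.
Class 3 net quantity: (three 143 mL containers = 429 mL) + (two 5.9 fl oz containers = 349.28 mL) = 778.28 mL.
That is within the Class 3 road limit of 1 L.
Class 5.1 quantity: three 16.17 kg packs = 48.51 kg.
That is within the Class 5.1 road limit of 50 kg.
Every hazard class is within its road limit and no segregation rule is violated.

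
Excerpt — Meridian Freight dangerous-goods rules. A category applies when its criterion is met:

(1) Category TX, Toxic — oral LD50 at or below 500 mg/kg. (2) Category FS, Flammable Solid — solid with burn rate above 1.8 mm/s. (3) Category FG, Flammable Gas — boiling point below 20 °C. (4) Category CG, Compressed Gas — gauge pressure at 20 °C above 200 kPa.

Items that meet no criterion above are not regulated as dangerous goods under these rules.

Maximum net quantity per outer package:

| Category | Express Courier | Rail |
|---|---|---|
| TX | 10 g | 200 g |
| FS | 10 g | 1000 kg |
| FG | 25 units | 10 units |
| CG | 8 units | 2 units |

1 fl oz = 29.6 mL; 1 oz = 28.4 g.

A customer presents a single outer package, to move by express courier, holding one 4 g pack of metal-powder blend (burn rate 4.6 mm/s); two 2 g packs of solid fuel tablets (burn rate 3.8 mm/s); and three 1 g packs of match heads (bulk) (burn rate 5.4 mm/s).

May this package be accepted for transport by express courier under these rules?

With burn rate 4.6 mm/s (> 1.8 mm/s), the metal-powder blend falls in Category FS.
Solid fuel tablets: burn rate 3.8 mm/s > 1.8 mm/s → Category FS (Flammable Solid).
Burn rate 5.4 mm/s meets the Category FS criterion (Flammable Solid), so the match heads (bulk) are Category FS.
Total Category FS: 4 g + (two 2 g packs = 4 g) + (three 1 g packs = 3 g) = 11 g.
11 g exceeds the express courier limit of 10 g for Category FS.

No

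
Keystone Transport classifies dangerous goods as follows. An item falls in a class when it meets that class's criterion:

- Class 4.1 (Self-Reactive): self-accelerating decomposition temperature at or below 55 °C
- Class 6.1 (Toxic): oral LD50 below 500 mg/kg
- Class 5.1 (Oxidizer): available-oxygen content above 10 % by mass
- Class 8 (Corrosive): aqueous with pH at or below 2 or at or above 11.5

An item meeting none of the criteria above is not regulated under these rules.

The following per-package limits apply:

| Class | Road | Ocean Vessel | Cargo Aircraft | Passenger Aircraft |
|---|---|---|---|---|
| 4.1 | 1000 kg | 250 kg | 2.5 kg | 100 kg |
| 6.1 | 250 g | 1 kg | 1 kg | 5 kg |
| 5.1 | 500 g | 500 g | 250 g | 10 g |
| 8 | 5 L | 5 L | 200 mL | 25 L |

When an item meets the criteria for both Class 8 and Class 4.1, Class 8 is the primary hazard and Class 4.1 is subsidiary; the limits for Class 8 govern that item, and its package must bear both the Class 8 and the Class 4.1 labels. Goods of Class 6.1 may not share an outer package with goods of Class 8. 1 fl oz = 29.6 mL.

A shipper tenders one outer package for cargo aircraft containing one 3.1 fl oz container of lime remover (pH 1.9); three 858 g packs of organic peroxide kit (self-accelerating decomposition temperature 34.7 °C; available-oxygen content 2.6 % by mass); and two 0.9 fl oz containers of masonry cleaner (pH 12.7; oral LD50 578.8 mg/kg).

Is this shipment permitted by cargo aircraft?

pH 1.9 meets the Class 8 criterion (Corrosive), so the lime remover is Class 8.
With self-accelerating decomposition temperature 34.7 °C (≤ 55 °C), the organic peroxide kit falls in Class 4.1.
The masonry cleaner has pH 12.7, which is ≥ 11.5, so it is Class 8 (Corrosive).
Total Class 8: (one 3.1 fl oz container = 91.76 mL) + (two 0.9 fl oz containers = 53.28 mL) = 145.04 mL.
145.04 mL ≤ 200 mL (cargo aircraft limit, Class 8) — within limit.
Class 4.1 quantity: three 858 g packs = 2.574 kg.
2.574 kg > 2.5 kg (cargo aircraft limit, Class 4.1) — over the limit.
The segregation rule (Class 6.1 with Class 8) does not apply to Class 8 with Class 4.1.

No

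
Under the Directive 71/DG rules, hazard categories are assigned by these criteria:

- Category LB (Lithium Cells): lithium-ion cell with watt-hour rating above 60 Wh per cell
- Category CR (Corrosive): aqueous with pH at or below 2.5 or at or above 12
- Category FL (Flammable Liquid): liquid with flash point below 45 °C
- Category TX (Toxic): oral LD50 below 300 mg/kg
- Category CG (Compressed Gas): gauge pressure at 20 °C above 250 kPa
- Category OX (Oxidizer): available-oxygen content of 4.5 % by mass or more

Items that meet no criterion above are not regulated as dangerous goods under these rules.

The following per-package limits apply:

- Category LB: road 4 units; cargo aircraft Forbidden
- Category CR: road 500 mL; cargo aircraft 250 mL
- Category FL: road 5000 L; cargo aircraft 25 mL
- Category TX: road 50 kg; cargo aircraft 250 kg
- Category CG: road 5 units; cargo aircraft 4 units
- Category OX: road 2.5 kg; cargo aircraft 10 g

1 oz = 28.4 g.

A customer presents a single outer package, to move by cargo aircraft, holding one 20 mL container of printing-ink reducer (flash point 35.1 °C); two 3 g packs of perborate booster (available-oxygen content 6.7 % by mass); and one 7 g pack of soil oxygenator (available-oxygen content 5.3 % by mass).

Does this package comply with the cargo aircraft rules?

The printing-ink reducer has flash point 35.1 °C, which is < 45 °C, so it is Category FL (Flammable Liquid).
Perborate booster: available-oxygen content 6.7 % by mass ≥ 4.5 % by mass → Category OX (Oxidizer).
The soil oxygenator has available-oxygen content 5.3 % by mass, which is ≥ 4.5 % by mass, so it is Category OX (Oxidizer).
Total Category OX: (two 3 g packs = 6 g) + 7 g = 13 g.
That exceeds the Category OX cargo aircraft limit of 10 g.
Category FL quantity: 20 mL.
20 mL ≤ 25 mL (cargo aircraft limit, Category FL) — within limit.

No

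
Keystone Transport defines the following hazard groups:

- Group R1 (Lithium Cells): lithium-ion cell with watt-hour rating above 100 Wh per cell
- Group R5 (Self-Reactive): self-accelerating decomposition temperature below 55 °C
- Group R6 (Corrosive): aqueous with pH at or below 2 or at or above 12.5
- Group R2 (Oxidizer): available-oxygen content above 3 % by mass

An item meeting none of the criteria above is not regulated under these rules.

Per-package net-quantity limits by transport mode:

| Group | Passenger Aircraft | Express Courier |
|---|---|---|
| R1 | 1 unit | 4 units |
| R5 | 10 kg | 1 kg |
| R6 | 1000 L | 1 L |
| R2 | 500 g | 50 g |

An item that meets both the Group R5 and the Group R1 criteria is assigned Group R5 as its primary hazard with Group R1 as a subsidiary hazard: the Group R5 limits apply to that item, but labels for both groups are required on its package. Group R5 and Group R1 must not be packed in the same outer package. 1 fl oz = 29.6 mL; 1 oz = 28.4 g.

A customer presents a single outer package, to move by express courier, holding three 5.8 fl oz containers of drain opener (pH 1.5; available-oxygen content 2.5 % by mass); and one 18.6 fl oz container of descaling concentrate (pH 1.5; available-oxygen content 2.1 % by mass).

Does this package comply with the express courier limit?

No

Drain opener: pH 1.5 ≤ 2 → Group R6 (Corrosive).
Descaling concentrate: pH 1.5 ≤ 2 → Group R6 (Corrosive).
Group R6 net quantity: (three 5.8 fl oz containers = 515.04 mL) + (one 18.6 fl oz container = 550.56 mL) = 1065.6 mL.
1065.6 mL exceeds the express courier limit of 1 L for Group R6.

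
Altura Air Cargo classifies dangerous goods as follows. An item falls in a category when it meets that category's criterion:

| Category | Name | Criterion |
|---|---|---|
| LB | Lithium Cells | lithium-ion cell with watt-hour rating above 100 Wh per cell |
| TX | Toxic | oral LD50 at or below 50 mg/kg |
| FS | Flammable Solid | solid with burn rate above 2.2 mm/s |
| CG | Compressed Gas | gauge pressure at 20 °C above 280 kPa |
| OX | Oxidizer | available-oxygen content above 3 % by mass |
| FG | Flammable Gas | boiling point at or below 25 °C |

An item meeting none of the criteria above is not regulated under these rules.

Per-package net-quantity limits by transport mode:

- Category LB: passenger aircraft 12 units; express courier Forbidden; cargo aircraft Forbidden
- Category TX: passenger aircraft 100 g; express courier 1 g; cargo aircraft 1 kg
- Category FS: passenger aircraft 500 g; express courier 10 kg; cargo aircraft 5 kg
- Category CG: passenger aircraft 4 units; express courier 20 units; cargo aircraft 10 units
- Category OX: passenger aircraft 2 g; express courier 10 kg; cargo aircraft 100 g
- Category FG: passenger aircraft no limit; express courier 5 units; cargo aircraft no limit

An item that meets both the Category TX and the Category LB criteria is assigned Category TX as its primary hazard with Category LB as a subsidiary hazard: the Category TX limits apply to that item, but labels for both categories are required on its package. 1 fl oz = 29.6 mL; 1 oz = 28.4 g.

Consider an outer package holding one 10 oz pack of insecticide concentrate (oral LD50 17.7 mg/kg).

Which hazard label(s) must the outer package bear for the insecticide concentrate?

Category TX

The insecticide concentrate has oral LD50 17.7 mg/kg, which is ≤ 50 mg/kg, so it is Category TX (Toxic).
Only the Category TX label is required.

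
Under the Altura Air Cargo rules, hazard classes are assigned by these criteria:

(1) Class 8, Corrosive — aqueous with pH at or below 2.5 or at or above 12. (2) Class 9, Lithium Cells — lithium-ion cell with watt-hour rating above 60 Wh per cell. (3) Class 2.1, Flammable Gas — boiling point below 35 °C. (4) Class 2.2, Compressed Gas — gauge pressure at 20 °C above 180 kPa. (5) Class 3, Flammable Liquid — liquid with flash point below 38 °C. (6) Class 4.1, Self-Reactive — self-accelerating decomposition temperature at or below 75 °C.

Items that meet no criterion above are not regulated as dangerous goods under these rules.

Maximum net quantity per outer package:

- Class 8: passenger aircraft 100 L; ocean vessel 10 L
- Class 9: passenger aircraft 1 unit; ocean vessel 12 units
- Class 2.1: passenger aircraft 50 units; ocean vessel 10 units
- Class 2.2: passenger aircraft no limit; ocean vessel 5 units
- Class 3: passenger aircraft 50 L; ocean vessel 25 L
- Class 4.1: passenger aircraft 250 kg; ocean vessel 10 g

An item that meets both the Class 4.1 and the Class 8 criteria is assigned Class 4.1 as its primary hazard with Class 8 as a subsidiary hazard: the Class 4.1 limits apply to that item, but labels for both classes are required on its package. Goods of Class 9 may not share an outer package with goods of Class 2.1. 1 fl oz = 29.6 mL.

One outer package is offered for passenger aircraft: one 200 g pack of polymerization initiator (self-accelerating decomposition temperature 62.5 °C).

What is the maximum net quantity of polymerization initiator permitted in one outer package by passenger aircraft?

The polymerization initiator has self-accelerating decomposition temperature 62.5 °C, which is ≤ 75 °C, so it is Class 4.1 (Self-Reactive).
The passenger aircraft limit for Class 4.1 is 250 kg.

250 kg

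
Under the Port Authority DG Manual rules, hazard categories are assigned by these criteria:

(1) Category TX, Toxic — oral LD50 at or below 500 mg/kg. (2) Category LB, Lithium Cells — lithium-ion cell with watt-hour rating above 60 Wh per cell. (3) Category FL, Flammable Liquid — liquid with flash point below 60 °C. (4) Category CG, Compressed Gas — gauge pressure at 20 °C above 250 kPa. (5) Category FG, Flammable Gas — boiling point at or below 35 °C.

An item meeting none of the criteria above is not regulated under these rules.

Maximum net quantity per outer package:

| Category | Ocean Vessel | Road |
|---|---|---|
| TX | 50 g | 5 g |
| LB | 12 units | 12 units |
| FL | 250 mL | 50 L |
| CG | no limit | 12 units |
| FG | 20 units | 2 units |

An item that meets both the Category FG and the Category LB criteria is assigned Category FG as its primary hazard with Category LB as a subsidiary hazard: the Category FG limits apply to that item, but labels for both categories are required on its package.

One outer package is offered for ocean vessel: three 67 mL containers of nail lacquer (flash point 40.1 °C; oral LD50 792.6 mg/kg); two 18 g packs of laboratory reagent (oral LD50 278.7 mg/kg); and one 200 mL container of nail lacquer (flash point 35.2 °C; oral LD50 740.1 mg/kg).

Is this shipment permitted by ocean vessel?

No

Nail lacquer: flash point 40.1 °C < 60 °C → Category FL (Flammable Liquid).
Oral LD50 278.7 mg/kg meets the Category TX criterion (Toxic), so the laboratory reagent is Category TX.
Nail lacquer: flash point 35.2 °C < 60 °C → Category FL (Flammable Liquid).
Category FL net quantity: (three 67 mL containers = 201 mL) + 200 mL = 401 mL.
401 mL > 250 mL (ocean vessel limit, Category FL) — over the limit.
Category TX quantity: two 18 g packs = 36 g.
36 g ≤ 50 g (ocean vessel limit, Category TX) — within limit.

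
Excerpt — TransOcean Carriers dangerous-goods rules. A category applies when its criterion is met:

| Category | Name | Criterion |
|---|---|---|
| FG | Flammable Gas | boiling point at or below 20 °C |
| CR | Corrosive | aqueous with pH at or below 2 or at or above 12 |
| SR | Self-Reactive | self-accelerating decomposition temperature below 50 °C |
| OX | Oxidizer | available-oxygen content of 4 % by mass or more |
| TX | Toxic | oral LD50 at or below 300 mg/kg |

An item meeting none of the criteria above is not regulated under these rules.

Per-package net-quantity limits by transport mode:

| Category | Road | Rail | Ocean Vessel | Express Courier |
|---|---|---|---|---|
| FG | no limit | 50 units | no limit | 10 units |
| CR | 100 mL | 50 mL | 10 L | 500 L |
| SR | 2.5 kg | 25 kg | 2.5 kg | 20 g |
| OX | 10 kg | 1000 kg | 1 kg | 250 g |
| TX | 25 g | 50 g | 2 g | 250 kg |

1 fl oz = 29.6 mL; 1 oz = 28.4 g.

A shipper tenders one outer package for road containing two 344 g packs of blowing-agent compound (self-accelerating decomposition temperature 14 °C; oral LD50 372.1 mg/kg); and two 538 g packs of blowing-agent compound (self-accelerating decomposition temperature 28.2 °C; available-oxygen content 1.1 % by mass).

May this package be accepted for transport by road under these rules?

With self-accelerating decomposition temperature 14 °C (< 50 °C), the blowing-agent compound falls in Category SR.
With self-accelerating decomposition temperature 28.2 °C (< 50 °C), the blowing-agent compound falls in Category SR.
Category SR net quantity: (two 344 g packs = 688 g) + (two 538 g packs = 1.076 kg) = 1.764 kg.
That is within the Category SR road limit of 2.5 kg.

Yes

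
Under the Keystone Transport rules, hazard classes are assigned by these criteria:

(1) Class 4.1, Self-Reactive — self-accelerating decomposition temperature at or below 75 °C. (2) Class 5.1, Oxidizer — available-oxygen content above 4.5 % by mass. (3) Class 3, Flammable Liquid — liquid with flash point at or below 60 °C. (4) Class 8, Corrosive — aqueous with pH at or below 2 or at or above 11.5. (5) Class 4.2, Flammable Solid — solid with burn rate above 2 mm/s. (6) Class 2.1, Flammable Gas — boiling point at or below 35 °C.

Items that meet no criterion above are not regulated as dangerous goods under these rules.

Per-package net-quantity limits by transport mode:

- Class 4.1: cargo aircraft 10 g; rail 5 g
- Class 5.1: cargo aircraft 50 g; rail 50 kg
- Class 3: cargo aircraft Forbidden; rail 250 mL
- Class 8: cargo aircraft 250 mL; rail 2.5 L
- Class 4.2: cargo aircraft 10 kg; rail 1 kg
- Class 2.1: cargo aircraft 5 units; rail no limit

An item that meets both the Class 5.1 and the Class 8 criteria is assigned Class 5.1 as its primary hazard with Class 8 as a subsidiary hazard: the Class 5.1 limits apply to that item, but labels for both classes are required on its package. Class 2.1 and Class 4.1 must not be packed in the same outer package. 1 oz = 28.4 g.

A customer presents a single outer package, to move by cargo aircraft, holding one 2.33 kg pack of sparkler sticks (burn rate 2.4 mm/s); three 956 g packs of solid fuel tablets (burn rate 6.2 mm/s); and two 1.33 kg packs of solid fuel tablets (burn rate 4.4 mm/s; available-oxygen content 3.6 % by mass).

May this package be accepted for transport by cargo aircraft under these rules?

Yes

Sparkler sticks: burn rate 2.4 mm/s > 2 mm/s → Class 4.2 (Flammable Solid).
The solid fuel tablets have burn rate 6.2 mm/s, which is > 2 mm/s, so they are Class 4.2 (Flammable Solid).
The solid fuel tablets have burn rate 4.4 mm/s, which is > 2 mm/s, so they are Class 4.2 (Flammable Solid).
Class 4.2 net quantity: 2.33 kg + (three 956 g packs = 2.868 kg) + (two 1.33 kg packs = 2.66 kg) = 7.858 kg.
7.858 kg is within the cargo aircraft limit of 10 kg for Class 4.2.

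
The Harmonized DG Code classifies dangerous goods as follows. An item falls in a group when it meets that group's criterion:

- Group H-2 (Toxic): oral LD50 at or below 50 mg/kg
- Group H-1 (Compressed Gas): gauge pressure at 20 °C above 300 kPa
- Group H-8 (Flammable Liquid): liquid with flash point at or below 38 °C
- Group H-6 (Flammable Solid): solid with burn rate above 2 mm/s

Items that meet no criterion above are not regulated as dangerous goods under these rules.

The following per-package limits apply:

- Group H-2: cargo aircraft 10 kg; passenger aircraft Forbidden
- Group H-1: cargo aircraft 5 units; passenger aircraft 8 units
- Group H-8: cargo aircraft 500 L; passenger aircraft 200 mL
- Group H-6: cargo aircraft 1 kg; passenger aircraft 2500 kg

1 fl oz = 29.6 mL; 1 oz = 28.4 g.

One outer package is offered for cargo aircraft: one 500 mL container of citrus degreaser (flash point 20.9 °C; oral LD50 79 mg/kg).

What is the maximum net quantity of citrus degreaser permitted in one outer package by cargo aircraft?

500 L

Flash point 20.9 °C meets the Group H-8 criterion (Flammable Liquid), so the citrus degreaser is Group H-8.
The cargo aircraft limit for Group H-8 is 500 L.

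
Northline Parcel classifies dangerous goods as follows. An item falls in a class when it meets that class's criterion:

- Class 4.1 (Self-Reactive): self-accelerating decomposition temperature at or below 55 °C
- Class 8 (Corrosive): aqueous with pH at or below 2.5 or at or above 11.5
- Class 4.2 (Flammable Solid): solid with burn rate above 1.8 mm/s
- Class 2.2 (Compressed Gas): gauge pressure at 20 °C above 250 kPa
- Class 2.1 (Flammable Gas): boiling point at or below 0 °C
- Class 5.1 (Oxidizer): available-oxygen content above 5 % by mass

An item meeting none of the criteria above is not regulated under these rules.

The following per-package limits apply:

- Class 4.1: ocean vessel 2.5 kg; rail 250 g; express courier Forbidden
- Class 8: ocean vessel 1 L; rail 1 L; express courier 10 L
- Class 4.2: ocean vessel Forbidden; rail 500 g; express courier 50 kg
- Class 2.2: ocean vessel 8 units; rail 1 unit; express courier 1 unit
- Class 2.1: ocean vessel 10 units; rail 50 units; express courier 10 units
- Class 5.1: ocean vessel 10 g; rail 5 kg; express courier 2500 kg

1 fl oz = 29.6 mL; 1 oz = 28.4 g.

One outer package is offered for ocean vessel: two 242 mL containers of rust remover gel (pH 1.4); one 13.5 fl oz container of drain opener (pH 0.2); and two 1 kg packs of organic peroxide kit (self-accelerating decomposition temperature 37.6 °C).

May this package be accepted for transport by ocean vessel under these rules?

The rust remover gel has pH 1.4, which is ≤ 2.5, so it is Class 8 (Corrosive).
The drain opener has pH 0.2, which is ≤ 2.5, so it is Class 8 (Corrosive).
The organic peroxide kit has self-accelerating decomposition temperature 37.6 °C, which is ≤ 55 °C, so it is Class 4.1 (Self-Reactive).
Total Class 8: (two 242 mL containers = 484 mL) + (one 13.5 fl oz container = 399.6 mL) = 883.6 mL.
883.6 mL is within the ocean vessel limit of 1 L for Class 8.
Class 4.1 quantity: two 1 kg packs = 2 kg.
2 kg ≤ 2.5 kg (ocean vessel limit, Class 4.1) — within limit.
Every hazard class is within its ocean vessel limit and no segregation rule is violated.

Yes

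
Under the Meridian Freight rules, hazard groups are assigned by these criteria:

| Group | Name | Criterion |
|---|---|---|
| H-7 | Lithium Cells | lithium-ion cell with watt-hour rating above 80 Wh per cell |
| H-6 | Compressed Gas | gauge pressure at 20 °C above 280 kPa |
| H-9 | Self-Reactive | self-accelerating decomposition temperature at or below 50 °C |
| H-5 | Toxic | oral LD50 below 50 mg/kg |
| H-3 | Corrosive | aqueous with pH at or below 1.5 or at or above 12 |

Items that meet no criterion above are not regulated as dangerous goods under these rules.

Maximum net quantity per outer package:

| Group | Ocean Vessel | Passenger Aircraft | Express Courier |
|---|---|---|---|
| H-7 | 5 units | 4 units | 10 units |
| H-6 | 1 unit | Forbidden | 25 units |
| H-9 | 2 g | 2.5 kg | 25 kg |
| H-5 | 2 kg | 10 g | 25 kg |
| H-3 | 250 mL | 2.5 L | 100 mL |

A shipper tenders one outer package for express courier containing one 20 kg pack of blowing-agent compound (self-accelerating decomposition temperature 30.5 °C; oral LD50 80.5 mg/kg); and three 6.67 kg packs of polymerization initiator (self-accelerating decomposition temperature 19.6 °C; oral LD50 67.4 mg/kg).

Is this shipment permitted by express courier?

Blowing-agent compound: self-accelerating decomposition temperature 30.5 °C ≤ 50 °C → Group H-9 (Self-Reactive).
With self-accelerating decomposition temperature 19.6 °C (≤ 50 °C), the polymerization initiator falls in Group H-9.
Total Group H-9: 20 kg + (three 6.67 kg packs = 20.01 kg) = 40.01 kg.
40.01 kg exceeds the express courier limit of 25 kg for Group H-9.

No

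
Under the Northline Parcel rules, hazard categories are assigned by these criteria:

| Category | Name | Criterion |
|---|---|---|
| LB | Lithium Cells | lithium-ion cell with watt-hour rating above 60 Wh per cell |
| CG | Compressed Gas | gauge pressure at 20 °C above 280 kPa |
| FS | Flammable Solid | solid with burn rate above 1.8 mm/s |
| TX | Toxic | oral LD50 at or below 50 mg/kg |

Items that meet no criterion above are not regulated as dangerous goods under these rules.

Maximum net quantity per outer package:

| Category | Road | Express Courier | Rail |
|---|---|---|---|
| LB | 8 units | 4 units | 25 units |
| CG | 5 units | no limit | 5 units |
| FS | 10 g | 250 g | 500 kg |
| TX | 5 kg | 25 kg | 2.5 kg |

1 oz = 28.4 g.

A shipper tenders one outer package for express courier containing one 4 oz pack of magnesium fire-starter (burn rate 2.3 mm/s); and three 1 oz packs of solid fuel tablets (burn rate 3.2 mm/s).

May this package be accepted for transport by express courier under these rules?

With burn rate 2.3 mm/s (> 1.8 mm/s), the magnesium fire-starter falls in Category FS.
Burn rate 3.2 mm/s meets the Category FS criterion (Flammable Solid), so the solid fuel tablets are Category FS.
Total Category FS: (one 4 oz pack = 113.6 g) + (three 1 oz packs = 85.2 g) = 198.8 g.
That is within the Category FS express courier limit of 250 g.

Yes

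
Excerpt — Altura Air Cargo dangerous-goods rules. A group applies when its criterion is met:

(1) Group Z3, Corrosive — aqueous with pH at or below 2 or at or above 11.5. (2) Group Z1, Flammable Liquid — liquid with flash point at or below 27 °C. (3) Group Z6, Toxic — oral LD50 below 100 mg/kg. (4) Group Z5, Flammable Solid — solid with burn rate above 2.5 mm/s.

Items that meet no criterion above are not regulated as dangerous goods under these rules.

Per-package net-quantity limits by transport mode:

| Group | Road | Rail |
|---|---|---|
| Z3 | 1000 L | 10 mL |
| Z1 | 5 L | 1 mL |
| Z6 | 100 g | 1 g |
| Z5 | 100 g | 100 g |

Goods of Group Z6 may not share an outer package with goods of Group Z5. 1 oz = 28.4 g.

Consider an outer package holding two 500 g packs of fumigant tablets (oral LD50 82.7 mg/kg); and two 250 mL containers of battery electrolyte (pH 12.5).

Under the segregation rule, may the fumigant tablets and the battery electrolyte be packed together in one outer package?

With oral LD50 82.7 mg/kg (< 100 mg/kg), the fumigant tablets fall in Group Z6.
Battery electrolyte: pH 12.5 ≥ 11.5 → Group Z3 (Corrosive).
No segregation rule bars Group Z6 with Group Z3.

Yes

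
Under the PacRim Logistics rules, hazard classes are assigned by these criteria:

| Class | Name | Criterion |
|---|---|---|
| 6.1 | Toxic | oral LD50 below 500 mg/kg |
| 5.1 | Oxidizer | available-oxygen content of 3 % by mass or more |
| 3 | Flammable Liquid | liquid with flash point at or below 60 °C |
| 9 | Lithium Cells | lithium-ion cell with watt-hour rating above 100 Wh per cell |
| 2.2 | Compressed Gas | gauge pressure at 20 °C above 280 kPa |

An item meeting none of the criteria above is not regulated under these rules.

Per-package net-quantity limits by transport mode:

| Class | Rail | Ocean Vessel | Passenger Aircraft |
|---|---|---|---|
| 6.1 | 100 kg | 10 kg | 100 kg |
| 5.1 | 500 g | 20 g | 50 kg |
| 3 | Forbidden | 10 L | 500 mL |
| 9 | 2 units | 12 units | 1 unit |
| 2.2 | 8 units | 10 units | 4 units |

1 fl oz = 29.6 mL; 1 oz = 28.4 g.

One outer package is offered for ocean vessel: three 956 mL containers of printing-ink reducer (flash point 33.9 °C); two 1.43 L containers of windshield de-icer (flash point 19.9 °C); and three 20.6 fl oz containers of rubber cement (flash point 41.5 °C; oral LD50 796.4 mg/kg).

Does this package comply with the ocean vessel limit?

Printing-ink reducer: flash point 33.9 °C ≤ 60 °C → Class 3 (Flammable Liquid).
Windshield de-icer: flash point 19.9 °C ≤ 60 °C → Class 3 (Flammable Liquid).
Rubber cement: flash point 41.5 °C ≤ 60 °C → Class 3 (Flammable Liquid).
Total Class 3: (three 956 mL containers = 2.868 L) + (two 1.43 L containers = 2.86 L) + (three 20.6 fl oz containers = 1829.28 mL) = 7557.28 mL.
7557.28 mL is within the ocean vessel limit of 10 L for Class 3.

Yes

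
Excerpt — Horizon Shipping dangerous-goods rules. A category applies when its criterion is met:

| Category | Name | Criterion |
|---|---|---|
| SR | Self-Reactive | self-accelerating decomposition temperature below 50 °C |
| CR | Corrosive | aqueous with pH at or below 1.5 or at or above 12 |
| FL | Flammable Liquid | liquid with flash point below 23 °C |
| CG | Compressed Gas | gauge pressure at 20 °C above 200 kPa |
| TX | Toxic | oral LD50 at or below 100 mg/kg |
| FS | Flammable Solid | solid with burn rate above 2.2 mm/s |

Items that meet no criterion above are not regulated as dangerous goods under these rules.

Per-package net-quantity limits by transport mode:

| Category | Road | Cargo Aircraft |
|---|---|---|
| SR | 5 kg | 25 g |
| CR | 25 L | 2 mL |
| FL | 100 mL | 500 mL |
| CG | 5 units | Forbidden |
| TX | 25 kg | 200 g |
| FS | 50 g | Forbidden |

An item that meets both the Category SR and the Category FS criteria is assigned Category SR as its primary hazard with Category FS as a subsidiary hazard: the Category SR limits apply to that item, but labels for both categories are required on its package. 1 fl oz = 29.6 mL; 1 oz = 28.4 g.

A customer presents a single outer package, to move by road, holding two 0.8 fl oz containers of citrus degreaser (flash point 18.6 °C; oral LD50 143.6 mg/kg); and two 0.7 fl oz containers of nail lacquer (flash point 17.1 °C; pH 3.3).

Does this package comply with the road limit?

The citrus degreaser has flash point 18.6 °C, which is < 23 °C, so it is Category FL (Flammable Liquid).
Nail lacquer: flash point 17.1 °C < 23 °C → Category FL (Flammable Liquid).
Category FL net quantity: (two 0.8 fl oz containers = 47.36 mL) + (two 0.7 fl oz containers = 41.44 mL) = 88.8 mL.
88.8 mL ≤ 100 mL (road limit, Category FL) — within limit.

Yes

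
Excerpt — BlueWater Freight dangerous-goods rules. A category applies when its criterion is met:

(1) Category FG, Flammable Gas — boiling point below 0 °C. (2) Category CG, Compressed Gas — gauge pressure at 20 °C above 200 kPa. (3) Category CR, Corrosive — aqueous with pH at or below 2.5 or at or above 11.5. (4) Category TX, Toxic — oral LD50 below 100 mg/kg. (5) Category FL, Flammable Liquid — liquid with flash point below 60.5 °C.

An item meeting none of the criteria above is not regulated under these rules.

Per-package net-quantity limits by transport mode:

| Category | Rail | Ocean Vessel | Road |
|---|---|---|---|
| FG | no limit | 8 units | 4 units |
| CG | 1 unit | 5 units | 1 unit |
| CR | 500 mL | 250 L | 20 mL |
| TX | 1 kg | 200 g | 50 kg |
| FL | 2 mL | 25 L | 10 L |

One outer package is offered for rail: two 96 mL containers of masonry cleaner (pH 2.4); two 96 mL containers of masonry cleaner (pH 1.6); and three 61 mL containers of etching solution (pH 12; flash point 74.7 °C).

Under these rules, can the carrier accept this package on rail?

With pH 2.4 (≤ 2.5), the masonry cleaner falls in Category CR.
The masonry cleaner has pH 1.6, which is ≤ 2.5, so it is Category CR (Corrosive).
pH 12 meets the Category CR criterion (Corrosive), so the etching solution is Category CR.
Category CR net quantity: (two 96 mL containers = 192 mL) + (two 96 mL containers = 192 mL) + (three 61 mL containers = 183 mL) = 567 mL.
567 mL exceeds the rail limit of 500 mL for Category CR.

No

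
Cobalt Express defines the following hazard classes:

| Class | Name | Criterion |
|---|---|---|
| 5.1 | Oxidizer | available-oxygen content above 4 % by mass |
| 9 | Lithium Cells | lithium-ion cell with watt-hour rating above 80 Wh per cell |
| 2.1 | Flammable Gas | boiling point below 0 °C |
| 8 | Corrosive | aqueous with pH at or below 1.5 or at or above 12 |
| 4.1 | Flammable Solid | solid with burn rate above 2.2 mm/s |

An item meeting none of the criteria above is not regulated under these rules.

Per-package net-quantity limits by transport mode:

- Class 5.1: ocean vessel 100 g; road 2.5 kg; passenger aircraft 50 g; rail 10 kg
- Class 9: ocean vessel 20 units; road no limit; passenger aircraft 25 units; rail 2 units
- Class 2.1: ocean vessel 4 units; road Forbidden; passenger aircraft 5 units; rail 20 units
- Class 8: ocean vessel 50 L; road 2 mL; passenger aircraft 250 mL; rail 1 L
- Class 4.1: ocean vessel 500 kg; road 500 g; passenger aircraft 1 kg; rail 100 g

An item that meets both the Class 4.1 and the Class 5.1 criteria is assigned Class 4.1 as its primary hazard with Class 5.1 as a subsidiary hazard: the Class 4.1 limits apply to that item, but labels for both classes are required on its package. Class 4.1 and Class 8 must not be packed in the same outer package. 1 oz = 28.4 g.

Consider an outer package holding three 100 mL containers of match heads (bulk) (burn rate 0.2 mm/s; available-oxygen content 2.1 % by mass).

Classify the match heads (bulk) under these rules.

available-oxygen content 2.1 % by mass is not above 4 % by mass, so Class 5.1 does not apply.
burn rate 0.2 mm/s is not above 2.2 mm/s, so Class 4.1 does not apply.
No criterion is met, so the item is not regulated.

Not regulated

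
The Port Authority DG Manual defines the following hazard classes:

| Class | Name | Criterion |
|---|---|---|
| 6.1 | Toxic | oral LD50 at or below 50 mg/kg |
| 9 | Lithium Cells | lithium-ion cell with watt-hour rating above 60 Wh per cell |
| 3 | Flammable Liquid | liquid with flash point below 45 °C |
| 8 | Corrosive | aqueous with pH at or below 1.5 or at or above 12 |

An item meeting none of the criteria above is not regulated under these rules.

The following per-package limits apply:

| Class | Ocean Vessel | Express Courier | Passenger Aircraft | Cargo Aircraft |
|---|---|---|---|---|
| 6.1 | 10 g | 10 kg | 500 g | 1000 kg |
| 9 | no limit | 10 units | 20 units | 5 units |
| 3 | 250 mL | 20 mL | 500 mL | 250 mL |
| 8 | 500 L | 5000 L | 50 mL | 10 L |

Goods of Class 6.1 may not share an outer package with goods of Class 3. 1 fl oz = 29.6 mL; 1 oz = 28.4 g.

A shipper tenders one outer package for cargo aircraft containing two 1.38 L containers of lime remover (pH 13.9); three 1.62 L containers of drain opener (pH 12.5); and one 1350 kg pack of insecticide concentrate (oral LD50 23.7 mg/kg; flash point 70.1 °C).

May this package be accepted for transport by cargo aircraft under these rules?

No

Lime remover: pH 13.9 ≥ 12 → Class 8 (Corrosive).
Drain opener: pH 12.5 ≥ 12 → Class 8 (Corrosive).
Oral LD50 23.7 mg/kg meets the Class 6.1 criterion (Toxic), so the insecticide concentrate is Class 6.1.
Class 8 net quantity: (two 1.38 L containers = 2.76 L) + (three 1.62 L containers = 4.86 L) = 7.62 L.
7.62 L is within the cargo aircraft limit of 10 L for Class 8.
Class 6.1 quantity: 1350 kg.
That exceeds the Class 6.1 cargo aircraft limit of 1000 kg.
The segregation rule (Class 6.1 with Class 3) does not apply to Class 8 with Class 6.1.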